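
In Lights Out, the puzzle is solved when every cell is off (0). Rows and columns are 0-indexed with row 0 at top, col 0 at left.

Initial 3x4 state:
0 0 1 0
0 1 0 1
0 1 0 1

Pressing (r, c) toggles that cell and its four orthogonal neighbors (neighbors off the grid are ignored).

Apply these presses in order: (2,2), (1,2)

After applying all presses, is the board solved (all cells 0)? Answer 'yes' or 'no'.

After press 1 at (2,2):
0 0 1 0
0 1 1 1
0 0 1 0

After press 2 at (1,2):
0 0 0 0
0 0 0 0
0 0 0 0

Lights still on: 0

Answer: yes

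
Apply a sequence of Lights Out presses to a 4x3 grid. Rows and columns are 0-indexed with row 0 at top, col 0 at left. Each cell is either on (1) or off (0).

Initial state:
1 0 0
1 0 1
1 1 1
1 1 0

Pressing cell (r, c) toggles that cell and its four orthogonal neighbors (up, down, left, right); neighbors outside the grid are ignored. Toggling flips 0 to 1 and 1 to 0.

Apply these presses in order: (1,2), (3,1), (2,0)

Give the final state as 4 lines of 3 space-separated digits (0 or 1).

Answer: 1 0 1
0 1 0
0 1 0
1 0 1

Derivation:
After press 1 at (1,2):
1 0 1
1 1 0
1 1 0
1 1 0

After press 2 at (3,1):
1 0 1
1 1 0
1 0 0
0 0 1

After press 3 at (2,0):
1 0 1
0 1 0
0 1 0
1 0 1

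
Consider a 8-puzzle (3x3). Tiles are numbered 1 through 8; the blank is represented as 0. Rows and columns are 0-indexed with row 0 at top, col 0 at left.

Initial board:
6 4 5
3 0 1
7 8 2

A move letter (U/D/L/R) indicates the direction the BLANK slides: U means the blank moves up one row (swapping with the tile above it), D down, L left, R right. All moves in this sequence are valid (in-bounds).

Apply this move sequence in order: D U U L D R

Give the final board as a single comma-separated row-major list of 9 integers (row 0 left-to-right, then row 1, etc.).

Answer: 3, 6, 5, 4, 0, 1, 7, 8, 2

Derivation:
After move 1 (D):
6 4 5
3 8 1
7 0 2

After move 2 (U):
6 4 5
3 0 1
7 8 2

After move 3 (U):
6 0 5
3 4 1
7 8 2

After move 4 (L):
0 6 5
3 4 1
7 8 2

After move 5 (D):
3 6 5
0 4 1
7 8 2

After move 6 (R):
3 6 5
4 0 1
7 8 2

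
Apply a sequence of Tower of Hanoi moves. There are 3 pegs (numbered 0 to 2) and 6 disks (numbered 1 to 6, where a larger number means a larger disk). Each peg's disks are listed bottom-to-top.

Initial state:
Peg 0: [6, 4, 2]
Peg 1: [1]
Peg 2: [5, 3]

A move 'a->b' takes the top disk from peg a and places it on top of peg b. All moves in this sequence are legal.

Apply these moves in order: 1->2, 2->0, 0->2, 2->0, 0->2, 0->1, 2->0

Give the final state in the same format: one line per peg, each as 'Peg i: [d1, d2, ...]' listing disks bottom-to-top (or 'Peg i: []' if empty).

Answer: Peg 0: [6, 4, 1]
Peg 1: [2]
Peg 2: [5, 3]

Derivation:
After move 1 (1->2):
Peg 0: [6, 4, 2]
Peg 1: []
Peg 2: [5, 3, 1]

After move 2 (2->0):
Peg 0: [6, 4, 2, 1]
Peg 1: []
Peg 2: [5, 3]

After move 3 (0->2):
Peg 0: [6, 4, 2]
Peg 1: []
Peg 2: [5, 3, 1]

After move 4 (2->0):
Peg 0: [6, 4, 2, 1]
Peg 1: []
Peg 2: [5, 3]

After move 5 (0->2):
Peg 0: [6, 4, 2]
Peg 1: []
Peg 2: [5, 3, 1]

After move 6 (0->1):
Peg 0: [6, 4]
Peg 1: [2]
Peg 2: [5, 3, 1]

After move 7 (2->0):
Peg 0: [6, 4, 1]
Peg 1: [2]
Peg 2: [5, 3]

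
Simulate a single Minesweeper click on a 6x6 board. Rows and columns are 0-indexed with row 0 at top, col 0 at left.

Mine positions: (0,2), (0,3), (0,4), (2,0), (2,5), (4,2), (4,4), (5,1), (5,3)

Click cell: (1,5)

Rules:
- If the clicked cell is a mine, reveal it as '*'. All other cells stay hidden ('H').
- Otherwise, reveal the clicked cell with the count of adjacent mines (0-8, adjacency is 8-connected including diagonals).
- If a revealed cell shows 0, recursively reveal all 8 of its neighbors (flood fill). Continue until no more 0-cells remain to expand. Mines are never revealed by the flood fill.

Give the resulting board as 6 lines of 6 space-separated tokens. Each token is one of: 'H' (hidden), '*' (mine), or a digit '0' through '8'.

H H H H H H
H H H H H 2
H H H H H H
H H H H H H
H H H H H H
H H H H H H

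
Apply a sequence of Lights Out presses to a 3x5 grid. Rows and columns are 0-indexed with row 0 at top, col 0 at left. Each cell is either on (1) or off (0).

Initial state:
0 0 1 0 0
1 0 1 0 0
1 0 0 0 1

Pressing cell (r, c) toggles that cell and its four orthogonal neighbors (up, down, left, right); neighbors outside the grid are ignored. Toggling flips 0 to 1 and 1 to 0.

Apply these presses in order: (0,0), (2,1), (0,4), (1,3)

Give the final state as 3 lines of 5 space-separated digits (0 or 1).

Answer: 1 1 1 0 1
0 1 0 1 0
0 1 1 1 1

Derivation:
After press 1 at (0,0):
1 1 1 0 0
0 0 1 0 0
1 0 0 0 1

After press 2 at (2,1):
1 1 1 0 0
0 1 1 0 0
0 1 1 0 1

After press 3 at (0,4):
1 1 1 1 1
0 1 1 0 1
0 1 1 0 1

After press 4 at (1,3):
1 1 1 0 1
0 1 0 1 0
0 1 1 1 1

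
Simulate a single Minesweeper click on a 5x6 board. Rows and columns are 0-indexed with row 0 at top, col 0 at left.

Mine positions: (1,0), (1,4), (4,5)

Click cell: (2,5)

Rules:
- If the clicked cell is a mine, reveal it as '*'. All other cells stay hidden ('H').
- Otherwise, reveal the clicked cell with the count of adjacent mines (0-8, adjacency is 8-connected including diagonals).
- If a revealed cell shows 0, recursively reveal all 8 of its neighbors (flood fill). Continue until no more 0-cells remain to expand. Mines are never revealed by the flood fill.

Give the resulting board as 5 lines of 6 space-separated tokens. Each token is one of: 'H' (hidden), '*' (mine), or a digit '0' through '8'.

H H H H H H
H H H H H H
H H H H H 1
H H H H H H
H H H H H H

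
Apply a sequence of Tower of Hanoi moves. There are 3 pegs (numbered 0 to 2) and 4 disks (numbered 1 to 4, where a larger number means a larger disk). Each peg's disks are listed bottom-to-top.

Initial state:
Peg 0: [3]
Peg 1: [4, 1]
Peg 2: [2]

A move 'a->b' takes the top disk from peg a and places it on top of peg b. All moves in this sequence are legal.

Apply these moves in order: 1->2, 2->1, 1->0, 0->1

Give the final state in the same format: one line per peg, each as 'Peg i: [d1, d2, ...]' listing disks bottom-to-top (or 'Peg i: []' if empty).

After move 1 (1->2):
Peg 0: [3]
Peg 1: [4]
Peg 2: [2, 1]

After move 2 (2->1):
Peg 0: [3]
Peg 1: [4, 1]
Peg 2: [2]

After move 3 (1->0):
Peg 0: [3, 1]
Peg 1: [4]
Peg 2: [2]

After move 4 (0->1):
Peg 0: [3]
Peg 1: [4, 1]
Peg 2: [2]

Answer: Peg 0: [3]
Peg 1: [4, 1]
Peg 2: [2]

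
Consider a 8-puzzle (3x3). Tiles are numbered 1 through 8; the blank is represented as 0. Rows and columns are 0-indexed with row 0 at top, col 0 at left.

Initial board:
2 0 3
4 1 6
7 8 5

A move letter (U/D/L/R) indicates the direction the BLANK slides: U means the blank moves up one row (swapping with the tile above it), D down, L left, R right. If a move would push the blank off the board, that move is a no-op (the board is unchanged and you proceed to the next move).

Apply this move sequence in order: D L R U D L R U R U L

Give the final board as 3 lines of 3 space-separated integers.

After move 1 (D):
2 1 3
4 0 6
7 8 5

After move 2 (L):
2 1 3
0 4 6
7 8 5

After move 3 (R):
2 1 3
4 0 6
7 8 5

After move 4 (U):
2 0 3
4 1 6
7 8 5

After move 5 (D):
2 1 3
4 0 6
7 8 5

After move 6 (L):
2 1 3
0 4 6
7 8 5

After move 7 (R):
2 1 3
4 0 6
7 8 5

After move 8 (U):
2 0 3
4 1 6
7 8 5

After move 9 (R):
2 3 0
4 1 6
7 8 5

After move 10 (U):
2 3 0
4 1 6
7 8 5

After move 11 (L):
2 0 3
4 1 6
7 8 5

Answer: 2 0 3
4 1 6
7 8 5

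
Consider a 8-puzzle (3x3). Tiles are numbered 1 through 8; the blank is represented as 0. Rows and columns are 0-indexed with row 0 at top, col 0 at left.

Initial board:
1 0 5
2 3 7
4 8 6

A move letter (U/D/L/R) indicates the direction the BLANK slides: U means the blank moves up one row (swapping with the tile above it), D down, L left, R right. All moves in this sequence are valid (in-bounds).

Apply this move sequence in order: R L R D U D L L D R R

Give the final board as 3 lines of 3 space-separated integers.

Answer: 1 5 7
4 2 3
8 6 0

Derivation:
After move 1 (R):
1 5 0
2 3 7
4 8 6

After move 2 (L):
1 0 5
2 3 7
4 8 6

After move 3 (R):
1 5 0
2 3 7
4 8 6

After move 4 (D):
1 5 7
2 3 0
4 8 6

After move 5 (U):
1 5 0
2 3 7
4 8 6

After move 6 (D):
1 5 7
2 3 0
4 8 6

After move 7 (L):
1 5 7
2 0 3
4 8 6

After move 8 (L):
1 5 7
0 2 3
4 8 6

After move 9 (D):
1 5 7
4 2 3
0 8 6

After move 10 (R):
1 5 7
4 2 3
8 0 6

After move 11 (R):
1 5 7
4 2 3
8 6 0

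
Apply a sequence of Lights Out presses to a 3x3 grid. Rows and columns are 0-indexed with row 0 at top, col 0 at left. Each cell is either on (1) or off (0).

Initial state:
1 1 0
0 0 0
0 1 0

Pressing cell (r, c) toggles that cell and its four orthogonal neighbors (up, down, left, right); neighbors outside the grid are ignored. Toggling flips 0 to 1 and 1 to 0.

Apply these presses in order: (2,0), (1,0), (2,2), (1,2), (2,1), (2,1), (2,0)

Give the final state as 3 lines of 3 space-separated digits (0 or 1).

After press 1 at (2,0):
1 1 0
1 0 0
1 0 0

After press 2 at (1,0):
0 1 0
0 1 0
0 0 0

After press 3 at (2,2):
0 1 0
0 1 1
0 1 1

After press 4 at (1,2):
0 1 1
0 0 0
0 1 0

After press 5 at (2,1):
0 1 1
0 1 0
1 0 1

After press 6 at (2,1):
0 1 1
0 0 0
0 1 0

After press 7 at (2,0):
0 1 1
1 0 0
1 0 0

Answer: 0 1 1
1 0 0
1 0 0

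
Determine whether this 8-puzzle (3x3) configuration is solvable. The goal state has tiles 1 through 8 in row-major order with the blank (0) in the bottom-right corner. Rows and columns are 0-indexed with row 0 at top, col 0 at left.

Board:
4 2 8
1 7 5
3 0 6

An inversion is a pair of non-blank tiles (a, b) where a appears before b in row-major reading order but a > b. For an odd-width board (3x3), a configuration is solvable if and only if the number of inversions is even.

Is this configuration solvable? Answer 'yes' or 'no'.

Inversions (pairs i<j in row-major order where tile[i] > tile[j] > 0): 13
13 is odd, so the puzzle is not solvable.

Answer: no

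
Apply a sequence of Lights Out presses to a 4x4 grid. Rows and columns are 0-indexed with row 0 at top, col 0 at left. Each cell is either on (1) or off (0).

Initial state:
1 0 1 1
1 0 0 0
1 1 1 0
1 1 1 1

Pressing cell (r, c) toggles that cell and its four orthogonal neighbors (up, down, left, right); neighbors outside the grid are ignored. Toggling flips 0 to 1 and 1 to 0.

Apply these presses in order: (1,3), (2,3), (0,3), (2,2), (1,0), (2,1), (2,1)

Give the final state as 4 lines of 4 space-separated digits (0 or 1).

After press 1 at (1,3):
1 0 1 0
1 0 1 1
1 1 1 1
1 1 1 1

After press 2 at (2,3):
1 0 1 0
1 0 1 0
1 1 0 0
1 1 1 0

After press 3 at (0,3):
1 0 0 1
1 0 1 1
1 1 0 0
1 1 1 0

After press 4 at (2,2):
1 0 0 1
1 0 0 1
1 0 1 1
1 1 0 0

After press 5 at (1,0):
0 0 0 1
0 1 0 1
0 0 1 1
1 1 0 0

After press 6 at (2,1):
0 0 0 1
0 0 0 1
1 1 0 1
1 0 0 0

After press 7 at (2,1):
0 0 0 1
0 1 0 1
0 0 1 1
1 1 0 0

Answer: 0 0 0 1
0 1 0 1
0 0 1 1
1 1 0 0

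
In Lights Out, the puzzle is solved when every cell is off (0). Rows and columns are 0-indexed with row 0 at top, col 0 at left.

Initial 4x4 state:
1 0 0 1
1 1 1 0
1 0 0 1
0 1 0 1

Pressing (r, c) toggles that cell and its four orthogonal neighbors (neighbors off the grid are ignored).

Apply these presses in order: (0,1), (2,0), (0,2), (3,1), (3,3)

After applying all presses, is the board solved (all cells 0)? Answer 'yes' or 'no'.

After press 1 at (0,1):
0 1 1 1
1 0 1 0
1 0 0 1
0 1 0 1

After press 2 at (2,0):
0 1 1 1
0 0 1 0
0 1 0 1
1 1 0 1

After press 3 at (0,2):
0 0 0 0
0 0 0 0
0 1 0 1
1 1 0 1

After press 4 at (3,1):
0 0 0 0
0 0 0 0
0 0 0 1
0 0 1 1

After press 5 at (3,3):
0 0 0 0
0 0 0 0
0 0 0 0
0 0 0 0

Lights still on: 0

Answer: yes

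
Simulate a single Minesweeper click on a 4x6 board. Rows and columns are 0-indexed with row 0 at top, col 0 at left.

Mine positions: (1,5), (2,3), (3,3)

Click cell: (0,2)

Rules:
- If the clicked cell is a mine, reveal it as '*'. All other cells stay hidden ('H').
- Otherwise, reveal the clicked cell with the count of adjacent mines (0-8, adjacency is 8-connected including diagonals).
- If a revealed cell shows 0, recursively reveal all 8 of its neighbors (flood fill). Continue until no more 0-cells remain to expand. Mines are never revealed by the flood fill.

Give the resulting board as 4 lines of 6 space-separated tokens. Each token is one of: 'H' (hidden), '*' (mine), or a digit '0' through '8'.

0 0 0 0 1 H
0 0 1 1 2 H
0 0 2 H H H
0 0 2 H H H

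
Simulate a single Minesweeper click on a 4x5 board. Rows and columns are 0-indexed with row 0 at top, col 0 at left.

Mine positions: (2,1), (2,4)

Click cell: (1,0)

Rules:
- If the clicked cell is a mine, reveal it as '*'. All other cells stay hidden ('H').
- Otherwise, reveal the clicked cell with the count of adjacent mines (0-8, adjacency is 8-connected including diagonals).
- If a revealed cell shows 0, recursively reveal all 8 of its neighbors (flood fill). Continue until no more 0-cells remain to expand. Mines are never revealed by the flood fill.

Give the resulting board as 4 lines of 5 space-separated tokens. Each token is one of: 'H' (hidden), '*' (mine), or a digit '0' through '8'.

H H H H H
1 H H H H
H H H H H
H H H H H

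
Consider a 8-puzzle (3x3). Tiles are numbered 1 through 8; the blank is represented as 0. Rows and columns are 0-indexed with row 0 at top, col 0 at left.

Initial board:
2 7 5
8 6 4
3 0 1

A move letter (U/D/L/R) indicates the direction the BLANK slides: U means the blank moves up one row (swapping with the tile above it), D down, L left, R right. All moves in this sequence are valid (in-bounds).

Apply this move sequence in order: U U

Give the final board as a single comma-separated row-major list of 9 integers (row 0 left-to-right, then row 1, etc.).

After move 1 (U):
2 7 5
8 0 4
3 6 1

After move 2 (U):
2 0 5
8 7 4
3 6 1

Answer: 2, 0, 5, 8, 7, 4, 3, 6, 1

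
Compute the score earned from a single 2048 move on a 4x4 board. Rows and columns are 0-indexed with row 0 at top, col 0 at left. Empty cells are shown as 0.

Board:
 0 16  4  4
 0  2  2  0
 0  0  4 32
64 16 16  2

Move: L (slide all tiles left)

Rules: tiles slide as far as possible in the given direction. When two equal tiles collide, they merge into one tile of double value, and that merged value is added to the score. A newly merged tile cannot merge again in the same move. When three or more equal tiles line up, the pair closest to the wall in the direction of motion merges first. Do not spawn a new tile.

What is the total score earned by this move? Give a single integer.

Answer: 44

Derivation:
Slide left:
row 0: [0, 16, 4, 4] -> [16, 8, 0, 0]  score +8 (running 8)
row 1: [0, 2, 2, 0] -> [4, 0, 0, 0]  score +4 (running 12)
row 2: [0, 0, 4, 32] -> [4, 32, 0, 0]  score +0 (running 12)
row 3: [64, 16, 16, 2] -> [64, 32, 2, 0]  score +32 (running 44)
Board after move:
16  8  0  0
 4  0  0  0
 4 32  0  0
64 32  2  0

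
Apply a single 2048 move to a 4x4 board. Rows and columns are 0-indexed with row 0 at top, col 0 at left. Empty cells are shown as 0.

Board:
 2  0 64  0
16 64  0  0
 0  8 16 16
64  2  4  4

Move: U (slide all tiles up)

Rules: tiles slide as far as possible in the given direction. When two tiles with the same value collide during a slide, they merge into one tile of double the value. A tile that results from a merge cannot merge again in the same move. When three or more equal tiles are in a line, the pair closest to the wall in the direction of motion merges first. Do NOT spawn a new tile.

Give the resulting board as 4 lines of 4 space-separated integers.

Answer:  2 64 64 16
16  8 16  4
64  2  4  0
 0  0  0  0

Derivation:
Slide up:
col 0: [2, 16, 0, 64] -> [2, 16, 64, 0]
col 1: [0, 64, 8, 2] -> [64, 8, 2, 0]
col 2: [64, 0, 16, 4] -> [64, 16, 4, 0]
col 3: [0, 0, 16, 4] -> [16, 4, 0, 0]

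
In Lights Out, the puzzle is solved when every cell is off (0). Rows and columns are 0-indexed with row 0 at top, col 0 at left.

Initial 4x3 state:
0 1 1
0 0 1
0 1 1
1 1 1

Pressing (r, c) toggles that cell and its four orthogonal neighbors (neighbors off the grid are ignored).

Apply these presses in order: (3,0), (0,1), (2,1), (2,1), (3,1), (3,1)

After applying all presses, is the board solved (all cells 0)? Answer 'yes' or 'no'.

After press 1 at (3,0):
0 1 1
0 0 1
1 1 1
0 0 1

After press 2 at (0,1):
1 0 0
0 1 1
1 1 1
0 0 1

After press 3 at (2,1):
1 0 0
0 0 1
0 0 0
0 1 1

After press 4 at (2,1):
1 0 0
0 1 1
1 1 1
0 0 1

After press 5 at (3,1):
1 0 0
0 1 1
1 0 1
1 1 0

After press 6 at (3,1):
1 0 0
0 1 1
1 1 1
0 0 1

Lights still on: 7

Answer: no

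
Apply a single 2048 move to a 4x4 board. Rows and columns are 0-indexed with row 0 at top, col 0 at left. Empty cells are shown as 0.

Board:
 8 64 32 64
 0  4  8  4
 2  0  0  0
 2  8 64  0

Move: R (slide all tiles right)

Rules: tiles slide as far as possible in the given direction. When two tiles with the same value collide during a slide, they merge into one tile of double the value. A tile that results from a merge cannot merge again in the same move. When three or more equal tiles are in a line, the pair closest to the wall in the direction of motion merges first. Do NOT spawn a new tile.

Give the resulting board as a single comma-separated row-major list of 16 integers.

Slide right:
row 0: [8, 64, 32, 64] -> [8, 64, 32, 64]
row 1: [0, 4, 8, 4] -> [0, 4, 8, 4]
row 2: [2, 0, 0, 0] -> [0, 0, 0, 2]
row 3: [2, 8, 64, 0] -> [0, 2, 8, 64]

Answer: 8, 64, 32, 64, 0, 4, 8, 4, 0, 0, 0, 2, 0, 2, 8, 64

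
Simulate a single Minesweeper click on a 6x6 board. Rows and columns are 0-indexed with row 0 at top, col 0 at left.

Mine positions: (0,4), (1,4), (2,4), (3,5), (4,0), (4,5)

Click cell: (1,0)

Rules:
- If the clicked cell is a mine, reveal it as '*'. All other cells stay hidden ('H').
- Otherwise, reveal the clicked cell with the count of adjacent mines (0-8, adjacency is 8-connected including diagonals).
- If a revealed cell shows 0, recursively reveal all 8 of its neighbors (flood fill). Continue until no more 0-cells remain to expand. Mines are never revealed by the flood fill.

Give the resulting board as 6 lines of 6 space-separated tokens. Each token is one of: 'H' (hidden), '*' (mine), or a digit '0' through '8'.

0 0 0 2 H H
0 0 0 3 H H
0 0 0 2 H H
1 1 0 1 3 H
H 1 0 0 2 H
H 1 0 0 1 H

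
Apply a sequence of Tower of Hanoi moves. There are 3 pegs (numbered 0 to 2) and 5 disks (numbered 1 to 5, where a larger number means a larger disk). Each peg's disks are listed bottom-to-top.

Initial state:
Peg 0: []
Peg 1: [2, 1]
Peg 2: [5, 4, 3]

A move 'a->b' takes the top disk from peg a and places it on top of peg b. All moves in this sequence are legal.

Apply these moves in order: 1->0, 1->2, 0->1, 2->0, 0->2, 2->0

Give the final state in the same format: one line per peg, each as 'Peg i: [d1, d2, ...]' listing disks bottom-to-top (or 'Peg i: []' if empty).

After move 1 (1->0):
Peg 0: [1]
Peg 1: [2]
Peg 2: [5, 4, 3]

After move 2 (1->2):
Peg 0: [1]
Peg 1: []
Peg 2: [5, 4, 3, 2]

After move 3 (0->1):
Peg 0: []
Peg 1: [1]
Peg 2: [5, 4, 3, 2]

After move 4 (2->0):
Peg 0: [2]
Peg 1: [1]
Peg 2: [5, 4, 3]

After move 5 (0->2):
Peg 0: []
Peg 1: [1]
Peg 2: [5, 4, 3, 2]

After move 6 (2->0):
Peg 0: [2]
Peg 1: [1]
Peg 2: [5, 4, 3]

Answer: Peg 0: [2]
Peg 1: [1]
Peg 2: [5, 4, 3]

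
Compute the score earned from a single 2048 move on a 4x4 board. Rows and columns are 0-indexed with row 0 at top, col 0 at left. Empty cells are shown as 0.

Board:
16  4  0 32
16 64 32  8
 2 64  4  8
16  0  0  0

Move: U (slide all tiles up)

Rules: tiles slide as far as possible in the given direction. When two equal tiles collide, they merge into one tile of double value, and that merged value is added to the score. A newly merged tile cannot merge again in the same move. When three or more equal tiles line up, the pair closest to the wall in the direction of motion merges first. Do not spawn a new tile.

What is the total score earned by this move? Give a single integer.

Slide up:
col 0: [16, 16, 2, 16] -> [32, 2, 16, 0]  score +32 (running 32)
col 1: [4, 64, 64, 0] -> [4, 128, 0, 0]  score +128 (running 160)
col 2: [0, 32, 4, 0] -> [32, 4, 0, 0]  score +0 (running 160)
col 3: [32, 8, 8, 0] -> [32, 16, 0, 0]  score +16 (running 176)
Board after move:
 32   4  32  32
  2 128   4  16
 16   0   0   0
  0   0   0   0

Answer: 176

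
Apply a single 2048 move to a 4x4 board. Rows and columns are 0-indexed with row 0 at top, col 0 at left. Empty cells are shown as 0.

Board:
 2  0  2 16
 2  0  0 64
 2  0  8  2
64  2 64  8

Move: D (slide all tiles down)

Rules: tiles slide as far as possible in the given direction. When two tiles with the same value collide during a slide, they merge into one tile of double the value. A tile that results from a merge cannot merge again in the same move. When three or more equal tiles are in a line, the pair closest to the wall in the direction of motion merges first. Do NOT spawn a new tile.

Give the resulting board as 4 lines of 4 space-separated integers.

Slide down:
col 0: [2, 2, 2, 64] -> [0, 2, 4, 64]
col 1: [0, 0, 0, 2] -> [0, 0, 0, 2]
col 2: [2, 0, 8, 64] -> [0, 2, 8, 64]
col 3: [16, 64, 2, 8] -> [16, 64, 2, 8]

Answer:  0  0  0 16
 2  0  2 64
 4  0  8  2
64  2 64  8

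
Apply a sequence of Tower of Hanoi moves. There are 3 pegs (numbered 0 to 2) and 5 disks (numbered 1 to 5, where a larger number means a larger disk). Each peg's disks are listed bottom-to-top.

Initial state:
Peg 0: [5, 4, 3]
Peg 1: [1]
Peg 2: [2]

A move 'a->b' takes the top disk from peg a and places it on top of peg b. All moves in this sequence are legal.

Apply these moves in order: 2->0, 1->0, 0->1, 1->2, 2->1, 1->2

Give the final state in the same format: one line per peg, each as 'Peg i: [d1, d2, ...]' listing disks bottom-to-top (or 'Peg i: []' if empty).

Answer: Peg 0: [5, 4, 3, 2]
Peg 1: []
Peg 2: [1]

Derivation:
After move 1 (2->0):
Peg 0: [5, 4, 3, 2]
Peg 1: [1]
Peg 2: []

After move 2 (1->0):
Peg 0: [5, 4, 3, 2, 1]
Peg 1: []
Peg 2: []

After move 3 (0->1):
Peg 0: [5, 4, 3, 2]
Peg 1: [1]
Peg 2: []

After move 4 (1->2):
Peg 0: [5, 4, 3, 2]
Peg 1: []
Peg 2: [1]

After move 5 (2->1):
Peg 0: [5, 4, 3, 2]
Peg 1: [1]
Peg 2: []

After move 6 (1->2):
Peg 0: [5, 4, 3, 2]
Peg 1: []
Peg 2: [1]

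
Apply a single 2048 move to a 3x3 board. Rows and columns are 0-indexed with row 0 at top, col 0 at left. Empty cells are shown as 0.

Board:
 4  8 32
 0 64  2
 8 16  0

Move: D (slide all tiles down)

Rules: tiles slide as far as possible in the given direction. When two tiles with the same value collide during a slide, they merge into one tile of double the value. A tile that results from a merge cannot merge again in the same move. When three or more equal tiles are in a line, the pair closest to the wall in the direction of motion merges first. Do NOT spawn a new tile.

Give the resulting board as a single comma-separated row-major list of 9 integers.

Slide down:
col 0: [4, 0, 8] -> [0, 4, 8]
col 1: [8, 64, 16] -> [8, 64, 16]
col 2: [32, 2, 0] -> [0, 32, 2]

Answer: 0, 8, 0, 4, 64, 32, 8, 16, 2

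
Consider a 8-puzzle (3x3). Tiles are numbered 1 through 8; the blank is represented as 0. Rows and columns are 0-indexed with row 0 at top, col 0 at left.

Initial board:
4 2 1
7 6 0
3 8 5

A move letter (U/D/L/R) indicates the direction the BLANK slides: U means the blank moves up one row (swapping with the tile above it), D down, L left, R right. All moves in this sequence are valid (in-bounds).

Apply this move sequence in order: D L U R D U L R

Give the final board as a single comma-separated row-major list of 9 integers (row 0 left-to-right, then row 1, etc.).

After move 1 (D):
4 2 1
7 6 5
3 8 0

After move 2 (L):
4 2 1
7 6 5
3 0 8

After move 3 (U):
4 2 1
7 0 5
3 6 8

After move 4 (R):
4 2 1
7 5 0
3 6 8

After move 5 (D):
4 2 1
7 5 8
3 6 0

After move 6 (U):
4 2 1
7 5 0
3 6 8

After move 7 (L):
4 2 1
7 0 5
3 6 8

After move 8 (R):
4 2 1
7 5 0
3 6 8

Answer: 4, 2, 1, 7, 5, 0, 3, 6, 8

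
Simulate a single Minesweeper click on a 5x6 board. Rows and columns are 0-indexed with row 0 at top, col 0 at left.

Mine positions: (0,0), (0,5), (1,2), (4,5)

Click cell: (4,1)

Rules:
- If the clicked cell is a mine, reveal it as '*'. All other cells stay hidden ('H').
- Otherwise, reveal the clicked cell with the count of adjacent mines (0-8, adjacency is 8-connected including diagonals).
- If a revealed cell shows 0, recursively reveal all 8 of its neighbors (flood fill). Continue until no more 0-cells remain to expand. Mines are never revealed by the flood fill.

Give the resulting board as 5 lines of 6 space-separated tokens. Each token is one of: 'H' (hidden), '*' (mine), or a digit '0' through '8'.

H H H H H H
1 2 H 1 1 1
0 1 1 1 0 0
0 0 0 0 1 1
0 0 0 0 1 H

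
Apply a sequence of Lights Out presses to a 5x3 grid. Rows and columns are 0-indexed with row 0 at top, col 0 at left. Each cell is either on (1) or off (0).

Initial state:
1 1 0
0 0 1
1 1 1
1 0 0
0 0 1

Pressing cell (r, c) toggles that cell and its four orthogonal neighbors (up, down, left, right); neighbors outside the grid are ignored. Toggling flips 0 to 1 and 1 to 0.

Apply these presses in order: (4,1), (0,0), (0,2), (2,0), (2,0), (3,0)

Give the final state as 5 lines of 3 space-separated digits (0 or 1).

Answer: 0 1 1
1 0 0
0 1 1
0 0 0
0 1 0

Derivation:
After press 1 at (4,1):
1 1 0
0 0 1
1 1 1
1 1 0
1 1 0

After press 2 at (0,0):
0 0 0
1 0 1
1 1 1
1 1 0
1 1 0

After press 3 at (0,2):
0 1 1
1 0 0
1 1 1
1 1 0
1 1 0

After press 4 at (2,0):
0 1 1
0 0 0
0 0 1
0 1 0
1 1 0

After press 5 at (2,0):
0 1 1
1 0 0
1 1 1
1 1 0
1 1 0

After press 6 at (3,0):
0 1 1
1 0 0
0 1 1
0 0 0
0 1 0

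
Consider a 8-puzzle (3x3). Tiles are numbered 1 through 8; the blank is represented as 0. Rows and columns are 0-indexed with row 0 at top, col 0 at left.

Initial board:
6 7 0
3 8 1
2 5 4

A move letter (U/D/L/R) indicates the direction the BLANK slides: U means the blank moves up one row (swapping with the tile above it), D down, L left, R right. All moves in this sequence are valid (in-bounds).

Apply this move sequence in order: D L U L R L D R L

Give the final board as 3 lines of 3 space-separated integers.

Answer: 3 6 1
0 7 8
2 5 4

Derivation:
After move 1 (D):
6 7 1
3 8 0
2 5 4

After move 2 (L):
6 7 1
3 0 8
2 5 4

After move 3 (U):
6 0 1
3 7 8
2 5 4

After move 4 (L):
0 6 1
3 7 8
2 5 4

After move 5 (R):
6 0 1
3 7 8
2 5 4

After move 6 (L):
0 6 1
3 7 8
2 5 4

After move 7 (D):
3 6 1
0 7 8
2 5 4

After move 8 (R):
3 6 1
7 0 8
2 5 4

After move 9 (L):
3 6 1
0 7 8
2 5 4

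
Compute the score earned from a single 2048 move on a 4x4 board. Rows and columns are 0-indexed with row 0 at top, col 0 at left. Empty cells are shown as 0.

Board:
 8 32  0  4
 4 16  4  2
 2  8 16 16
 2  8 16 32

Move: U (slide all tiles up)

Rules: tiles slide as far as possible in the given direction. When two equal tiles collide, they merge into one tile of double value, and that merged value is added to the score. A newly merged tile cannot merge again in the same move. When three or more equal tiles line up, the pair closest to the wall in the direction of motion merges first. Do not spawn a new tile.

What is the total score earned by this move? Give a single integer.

Answer: 52

Derivation:
Slide up:
col 0: [8, 4, 2, 2] -> [8, 4, 4, 0]  score +4 (running 4)
col 1: [32, 16, 8, 8] -> [32, 16, 16, 0]  score +16 (running 20)
col 2: [0, 4, 16, 16] -> [4, 32, 0, 0]  score +32 (running 52)
col 3: [4, 2, 16, 32] -> [4, 2, 16, 32]  score +0 (running 52)
Board after move:
 8 32  4  4
 4 16 32  2
 4 16  0 16
 0  0  0 32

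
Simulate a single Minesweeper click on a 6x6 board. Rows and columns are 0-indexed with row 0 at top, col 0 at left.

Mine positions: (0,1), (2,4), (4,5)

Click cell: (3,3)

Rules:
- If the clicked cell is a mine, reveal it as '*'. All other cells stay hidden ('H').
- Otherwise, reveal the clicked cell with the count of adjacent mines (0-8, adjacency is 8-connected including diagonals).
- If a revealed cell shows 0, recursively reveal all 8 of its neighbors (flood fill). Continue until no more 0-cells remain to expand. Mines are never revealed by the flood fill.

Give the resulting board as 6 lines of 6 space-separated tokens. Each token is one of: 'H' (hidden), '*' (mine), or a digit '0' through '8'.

H H H H H H
H H H H H H
H H H H H H
H H H 1 H H
H H H H H H
H H H H H H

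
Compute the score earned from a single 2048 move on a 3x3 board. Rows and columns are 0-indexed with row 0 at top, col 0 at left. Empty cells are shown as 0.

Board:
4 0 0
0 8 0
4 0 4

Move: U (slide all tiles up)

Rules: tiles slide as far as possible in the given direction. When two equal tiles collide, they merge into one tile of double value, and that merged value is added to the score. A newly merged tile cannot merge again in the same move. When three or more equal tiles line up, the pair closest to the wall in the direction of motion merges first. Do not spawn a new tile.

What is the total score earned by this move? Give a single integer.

Slide up:
col 0: [4, 0, 4] -> [8, 0, 0]  score +8 (running 8)
col 1: [0, 8, 0] -> [8, 0, 0]  score +0 (running 8)
col 2: [0, 0, 4] -> [4, 0, 0]  score +0 (running 8)
Board after move:
8 8 4
0 0 0
0 0 0

Answer: 8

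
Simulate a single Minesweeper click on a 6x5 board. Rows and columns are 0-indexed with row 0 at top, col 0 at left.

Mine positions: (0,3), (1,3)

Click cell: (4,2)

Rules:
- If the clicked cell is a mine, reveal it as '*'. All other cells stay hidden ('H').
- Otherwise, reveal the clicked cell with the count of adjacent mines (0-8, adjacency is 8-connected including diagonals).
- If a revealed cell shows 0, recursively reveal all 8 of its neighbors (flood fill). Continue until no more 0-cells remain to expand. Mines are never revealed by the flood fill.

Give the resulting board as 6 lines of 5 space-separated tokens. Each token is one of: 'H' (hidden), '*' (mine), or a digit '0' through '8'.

0 0 2 H H
0 0 2 H H
0 0 1 1 1
0 0 0 0 0
0 0 0 0 0
0 0 0 0 0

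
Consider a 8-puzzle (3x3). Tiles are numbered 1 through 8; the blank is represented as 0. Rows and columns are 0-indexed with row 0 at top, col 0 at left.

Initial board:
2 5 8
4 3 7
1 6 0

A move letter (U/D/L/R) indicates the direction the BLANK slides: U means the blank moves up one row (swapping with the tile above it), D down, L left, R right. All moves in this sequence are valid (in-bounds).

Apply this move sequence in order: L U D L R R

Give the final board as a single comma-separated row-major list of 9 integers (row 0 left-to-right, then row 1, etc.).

Answer: 2, 5, 8, 4, 3, 7, 1, 6, 0

Derivation:
After move 1 (L):
2 5 8
4 3 7
1 0 6

After move 2 (U):
2 5 8
4 0 7
1 3 6

After move 3 (D):
2 5 8
4 3 7
1 0 6

After move 4 (L):
2 5 8
4 3 7
0 1 6

After move 5 (R):
2 5 8
4 3 7
1 0 6

After move 6 (R):
2 5 8
4 3 7
1 6 0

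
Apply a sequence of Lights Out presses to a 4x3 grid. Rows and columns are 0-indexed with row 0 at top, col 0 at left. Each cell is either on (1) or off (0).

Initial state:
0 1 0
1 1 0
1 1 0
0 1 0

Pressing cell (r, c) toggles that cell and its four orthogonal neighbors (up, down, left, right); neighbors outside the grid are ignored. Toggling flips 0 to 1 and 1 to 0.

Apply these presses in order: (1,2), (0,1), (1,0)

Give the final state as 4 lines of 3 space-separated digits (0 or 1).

After press 1 at (1,2):
0 1 1
1 0 1
1 1 1
0 1 0

After press 2 at (0,1):
1 0 0
1 1 1
1 1 1
0 1 0

After press 3 at (1,0):
0 0 0
0 0 1
0 1 1
0 1 0

Answer: 0 0 0
0 0 1
0 1 1
0 1 0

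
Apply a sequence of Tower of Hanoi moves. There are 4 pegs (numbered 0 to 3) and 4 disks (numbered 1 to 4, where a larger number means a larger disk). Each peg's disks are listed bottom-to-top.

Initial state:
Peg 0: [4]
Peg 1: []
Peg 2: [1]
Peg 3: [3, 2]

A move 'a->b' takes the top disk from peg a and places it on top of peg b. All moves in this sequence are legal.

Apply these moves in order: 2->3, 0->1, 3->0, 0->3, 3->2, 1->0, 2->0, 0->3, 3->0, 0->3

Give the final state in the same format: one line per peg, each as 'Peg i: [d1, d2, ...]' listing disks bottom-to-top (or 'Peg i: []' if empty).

After move 1 (2->3):
Peg 0: [4]
Peg 1: []
Peg 2: []
Peg 3: [3, 2, 1]

After move 2 (0->1):
Peg 0: []
Peg 1: [4]
Peg 2: []
Peg 3: [3, 2, 1]

After move 3 (3->0):
Peg 0: [1]
Peg 1: [4]
Peg 2: []
Peg 3: [3, 2]

After move 4 (0->3):
Peg 0: []
Peg 1: [4]
Peg 2: []
Peg 3: [3, 2, 1]

After move 5 (3->2):
Peg 0: []
Peg 1: [4]
Peg 2: [1]
Peg 3: [3, 2]

After move 6 (1->0):
Peg 0: [4]
Peg 1: []
Peg 2: [1]
Peg 3: [3, 2]

After move 7 (2->0):
Peg 0: [4, 1]
Peg 1: []
Peg 2: []
Peg 3: [3, 2]

After move 8 (0->3):
Peg 0: [4]
Peg 1: []
Peg 2: []
Peg 3: [3, 2, 1]

After move 9 (3->0):
Peg 0: [4, 1]
Peg 1: []
Peg 2: []
Peg 3: [3, 2]

After move 10 (0->3):
Peg 0: [4]
Peg 1: []
Peg 2: []
Peg 3: [3, 2, 1]

Answer: Peg 0: [4]
Peg 1: []
Peg 2: []
Peg 3: [3, 2, 1]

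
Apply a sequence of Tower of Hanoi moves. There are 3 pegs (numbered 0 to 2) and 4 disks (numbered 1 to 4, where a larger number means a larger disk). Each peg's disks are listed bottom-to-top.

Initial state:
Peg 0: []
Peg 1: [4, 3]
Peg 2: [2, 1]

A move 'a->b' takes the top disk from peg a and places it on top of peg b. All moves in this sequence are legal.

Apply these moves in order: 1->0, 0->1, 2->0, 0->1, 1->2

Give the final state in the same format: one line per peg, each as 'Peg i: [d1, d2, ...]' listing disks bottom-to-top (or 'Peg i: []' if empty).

After move 1 (1->0):
Peg 0: [3]
Peg 1: [4]
Peg 2: [2, 1]

After move 2 (0->1):
Peg 0: []
Peg 1: [4, 3]
Peg 2: [2, 1]

After move 3 (2->0):
Peg 0: [1]
Peg 1: [4, 3]
Peg 2: [2]

After move 4 (0->1):
Peg 0: []
Peg 1: [4, 3, 1]
Peg 2: [2]

After move 5 (1->2):
Peg 0: []
Peg 1: [4, 3]
Peg 2: [2, 1]

Answer: Peg 0: []
Peg 1: [4, 3]
Peg 2: [2, 1]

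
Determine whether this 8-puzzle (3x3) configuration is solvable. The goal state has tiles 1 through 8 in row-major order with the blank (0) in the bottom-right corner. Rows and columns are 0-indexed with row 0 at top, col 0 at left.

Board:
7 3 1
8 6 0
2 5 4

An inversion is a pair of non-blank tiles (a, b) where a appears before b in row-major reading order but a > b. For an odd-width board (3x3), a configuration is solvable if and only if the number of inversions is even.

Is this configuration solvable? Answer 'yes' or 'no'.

Answer: yes

Derivation:
Inversions (pairs i<j in row-major order where tile[i] > tile[j] > 0): 16
16 is even, so the puzzle is solvable.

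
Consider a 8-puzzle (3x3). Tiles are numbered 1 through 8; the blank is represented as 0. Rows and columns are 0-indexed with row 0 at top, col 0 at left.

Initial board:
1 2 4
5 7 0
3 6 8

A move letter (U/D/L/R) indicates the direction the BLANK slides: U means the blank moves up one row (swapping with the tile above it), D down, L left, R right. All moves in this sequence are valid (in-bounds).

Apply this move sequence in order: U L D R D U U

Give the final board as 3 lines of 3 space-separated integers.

After move 1 (U):
1 2 0
5 7 4
3 6 8

After move 2 (L):
1 0 2
5 7 4
3 6 8

After move 3 (D):
1 7 2
5 0 4
3 6 8

After move 4 (R):
1 7 2
5 4 0
3 6 8

After move 5 (D):
1 7 2
5 4 8
3 6 0

After move 6 (U):
1 7 2
5 4 0
3 6 8

After move 7 (U):
1 7 0
5 4 2
3 6 8

Answer: 1 7 0
5 4 2
3 6 8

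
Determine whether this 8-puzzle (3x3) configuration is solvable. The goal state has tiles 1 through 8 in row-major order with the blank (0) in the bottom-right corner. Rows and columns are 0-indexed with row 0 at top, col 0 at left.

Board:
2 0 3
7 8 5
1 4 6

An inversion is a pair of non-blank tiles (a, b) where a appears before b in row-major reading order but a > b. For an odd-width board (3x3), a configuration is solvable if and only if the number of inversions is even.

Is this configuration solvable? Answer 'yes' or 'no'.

Inversions (pairs i<j in row-major order where tile[i] > tile[j] > 0): 12
12 is even, so the puzzle is solvable.

Answer: yes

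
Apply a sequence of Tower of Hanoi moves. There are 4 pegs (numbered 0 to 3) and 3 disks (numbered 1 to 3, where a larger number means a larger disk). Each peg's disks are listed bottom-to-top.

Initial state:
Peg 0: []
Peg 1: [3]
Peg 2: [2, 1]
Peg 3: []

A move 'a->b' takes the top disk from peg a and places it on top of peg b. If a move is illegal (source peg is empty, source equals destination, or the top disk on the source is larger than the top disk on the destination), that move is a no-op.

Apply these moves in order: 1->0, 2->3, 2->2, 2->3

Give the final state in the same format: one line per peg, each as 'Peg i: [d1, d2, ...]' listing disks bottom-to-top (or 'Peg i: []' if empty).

After move 1 (1->0):
Peg 0: [3]
Peg 1: []
Peg 2: [2, 1]
Peg 3: []

After move 2 (2->3):
Peg 0: [3]
Peg 1: []
Peg 2: [2]
Peg 3: [1]

After move 3 (2->2):
Peg 0: [3]
Peg 1: []
Peg 2: [2]
Peg 3: [1]

After move 4 (2->3):
Peg 0: [3]
Peg 1: []
Peg 2: [2]
Peg 3: [1]

Answer: Peg 0: [3]
Peg 1: []
Peg 2: [2]
Peg 3: [1]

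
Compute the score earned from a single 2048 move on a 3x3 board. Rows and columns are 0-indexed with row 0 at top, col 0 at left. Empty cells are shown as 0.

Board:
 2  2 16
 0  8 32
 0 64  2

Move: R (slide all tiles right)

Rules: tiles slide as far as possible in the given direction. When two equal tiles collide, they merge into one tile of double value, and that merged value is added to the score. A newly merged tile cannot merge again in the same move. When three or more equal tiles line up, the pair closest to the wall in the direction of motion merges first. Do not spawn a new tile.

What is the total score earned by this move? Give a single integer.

Slide right:
row 0: [2, 2, 16] -> [0, 4, 16]  score +4 (running 4)
row 1: [0, 8, 32] -> [0, 8, 32]  score +0 (running 4)
row 2: [0, 64, 2] -> [0, 64, 2]  score +0 (running 4)
Board after move:
 0  4 16
 0  8 32
 0 64  2

Answer: 4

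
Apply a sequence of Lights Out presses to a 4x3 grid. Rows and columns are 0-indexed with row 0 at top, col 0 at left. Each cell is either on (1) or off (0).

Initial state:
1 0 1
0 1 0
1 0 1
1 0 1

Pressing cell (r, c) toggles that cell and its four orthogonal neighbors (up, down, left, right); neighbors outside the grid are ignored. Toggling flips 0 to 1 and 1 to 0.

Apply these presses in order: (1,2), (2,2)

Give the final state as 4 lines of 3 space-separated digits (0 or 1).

Answer: 1 0 0
0 0 0
1 1 1
1 0 0

Derivation:
After press 1 at (1,2):
1 0 0
0 0 1
1 0 0
1 0 1

After press 2 at (2,2):
1 0 0
0 0 0
1 1 1
1 0 0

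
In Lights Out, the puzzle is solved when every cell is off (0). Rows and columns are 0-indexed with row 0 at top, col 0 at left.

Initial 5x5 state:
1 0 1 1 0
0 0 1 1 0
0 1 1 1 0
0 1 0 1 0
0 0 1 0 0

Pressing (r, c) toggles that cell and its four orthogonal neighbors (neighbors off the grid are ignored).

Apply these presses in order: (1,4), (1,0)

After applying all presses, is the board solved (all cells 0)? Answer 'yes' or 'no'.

Answer: no

Derivation:
After press 1 at (1,4):
1 0 1 1 1
0 0 1 0 1
0 1 1 1 1
0 1 0 1 0
0 0 1 0 0

After press 2 at (1,0):
0 0 1 1 1
1 1 1 0 1
1 1 1 1 1
0 1 0 1 0
0 0 1 0 0

Lights still on: 15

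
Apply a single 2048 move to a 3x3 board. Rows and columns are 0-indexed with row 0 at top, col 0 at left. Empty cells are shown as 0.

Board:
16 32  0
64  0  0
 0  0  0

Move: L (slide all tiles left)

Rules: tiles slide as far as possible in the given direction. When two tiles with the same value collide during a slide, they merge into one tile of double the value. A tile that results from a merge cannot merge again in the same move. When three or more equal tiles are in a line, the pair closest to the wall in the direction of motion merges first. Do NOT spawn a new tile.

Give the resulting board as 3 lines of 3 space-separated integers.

Answer: 16 32  0
64  0  0
 0  0  0

Derivation:
Slide left:
row 0: [16, 32, 0] -> [16, 32, 0]
row 1: [64, 0, 0] -> [64, 0, 0]
row 2: [0, 0, 0] -> [0, 0, 0]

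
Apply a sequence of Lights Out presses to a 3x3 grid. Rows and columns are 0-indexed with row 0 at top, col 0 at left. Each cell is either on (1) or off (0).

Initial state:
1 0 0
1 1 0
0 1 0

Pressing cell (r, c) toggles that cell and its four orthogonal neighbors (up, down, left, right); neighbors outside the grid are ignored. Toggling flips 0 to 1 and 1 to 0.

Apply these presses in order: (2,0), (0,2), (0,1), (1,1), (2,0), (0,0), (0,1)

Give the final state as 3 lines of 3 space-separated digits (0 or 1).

After press 1 at (2,0):
1 0 0
0 1 0
1 0 0

After press 2 at (0,2):
1 1 1
0 1 1
1 0 0

After press 3 at (0,1):
0 0 0
0 0 1
1 0 0

After press 4 at (1,1):
0 1 0
1 1 0
1 1 0

After press 5 at (2,0):
0 1 0
0 1 0
0 0 0

After press 6 at (0,0):
1 0 0
1 1 0
0 0 0

After press 7 at (0,1):
0 1 1
1 0 0
0 0 0

Answer: 0 1 1
1 0 0
0 0 0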